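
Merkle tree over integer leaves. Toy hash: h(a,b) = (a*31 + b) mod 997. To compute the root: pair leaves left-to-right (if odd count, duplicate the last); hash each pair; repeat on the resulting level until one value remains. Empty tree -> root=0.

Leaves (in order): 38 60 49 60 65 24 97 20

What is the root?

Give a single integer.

L0: [38, 60, 49, 60, 65, 24, 97, 20]
L1: h(38,60)=(38*31+60)%997=241 h(49,60)=(49*31+60)%997=582 h(65,24)=(65*31+24)%997=45 h(97,20)=(97*31+20)%997=36 -> [241, 582, 45, 36]
L2: h(241,582)=(241*31+582)%997=77 h(45,36)=(45*31+36)%997=434 -> [77, 434]
L3: h(77,434)=(77*31+434)%997=827 -> [827]

Answer: 827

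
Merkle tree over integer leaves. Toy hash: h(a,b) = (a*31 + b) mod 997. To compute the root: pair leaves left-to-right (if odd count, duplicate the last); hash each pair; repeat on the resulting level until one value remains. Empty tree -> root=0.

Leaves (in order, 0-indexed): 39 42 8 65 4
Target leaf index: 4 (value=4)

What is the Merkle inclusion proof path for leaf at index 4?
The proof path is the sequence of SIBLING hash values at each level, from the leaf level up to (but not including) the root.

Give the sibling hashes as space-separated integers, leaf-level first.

L0 (leaves): [39, 42, 8, 65, 4], target index=4
L1: h(39,42)=(39*31+42)%997=254 [pair 0] h(8,65)=(8*31+65)%997=313 [pair 1] h(4,4)=(4*31+4)%997=128 [pair 2] -> [254, 313, 128]
  Sibling for proof at L0: 4
L2: h(254,313)=(254*31+313)%997=211 [pair 0] h(128,128)=(128*31+128)%997=108 [pair 1] -> [211, 108]
  Sibling for proof at L1: 128
L3: h(211,108)=(211*31+108)%997=667 [pair 0] -> [667]
  Sibling for proof at L2: 211
Root: 667
Proof path (sibling hashes from leaf to root): [4, 128, 211]

Answer: 4 128 211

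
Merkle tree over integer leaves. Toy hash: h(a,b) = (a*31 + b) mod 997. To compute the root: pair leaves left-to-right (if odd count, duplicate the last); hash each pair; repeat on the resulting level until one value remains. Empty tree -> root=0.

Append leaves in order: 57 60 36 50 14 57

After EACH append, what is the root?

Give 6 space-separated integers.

After append 57 (leaves=[57]):
  L0: [57]
  root=57
After append 60 (leaves=[57, 60]):
  L0: [57, 60]
  L1: h(57,60)=(57*31+60)%997=830 -> [830]
  root=830
After append 36 (leaves=[57, 60, 36]):
  L0: [57, 60, 36]
  L1: h(57,60)=(57*31+60)%997=830 h(36,36)=(36*31+36)%997=155 -> [830, 155]
  L2: h(830,155)=(830*31+155)%997=960 -> [960]
  root=960
After append 50 (leaves=[57, 60, 36, 50]):
  L0: [57, 60, 36, 50]
  L1: h(57,60)=(57*31+60)%997=830 h(36,50)=(36*31+50)%997=169 -> [830, 169]
  L2: h(830,169)=(830*31+169)%997=974 -> [974]
  root=974
After append 14 (leaves=[57, 60, 36, 50, 14]):
  L0: [57, 60, 36, 50, 14]
  L1: h(57,60)=(57*31+60)%997=830 h(36,50)=(36*31+50)%997=169 h(14,14)=(14*31+14)%997=448 -> [830, 169, 448]
  L2: h(830,169)=(830*31+169)%997=974 h(448,448)=(448*31+448)%997=378 -> [974, 378]
  L3: h(974,378)=(974*31+378)%997=662 -> [662]
  root=662
After append 57 (leaves=[57, 60, 36, 50, 14, 57]):
  L0: [57, 60, 36, 50, 14, 57]
  L1: h(57,60)=(57*31+60)%997=830 h(36,50)=(36*31+50)%997=169 h(14,57)=(14*31+57)%997=491 -> [830, 169, 491]
  L2: h(830,169)=(830*31+169)%997=974 h(491,491)=(491*31+491)%997=757 -> [974, 757]
  L3: h(974,757)=(974*31+757)%997=44 -> [44]
  root=44

Answer: 57 830 960 974 662 44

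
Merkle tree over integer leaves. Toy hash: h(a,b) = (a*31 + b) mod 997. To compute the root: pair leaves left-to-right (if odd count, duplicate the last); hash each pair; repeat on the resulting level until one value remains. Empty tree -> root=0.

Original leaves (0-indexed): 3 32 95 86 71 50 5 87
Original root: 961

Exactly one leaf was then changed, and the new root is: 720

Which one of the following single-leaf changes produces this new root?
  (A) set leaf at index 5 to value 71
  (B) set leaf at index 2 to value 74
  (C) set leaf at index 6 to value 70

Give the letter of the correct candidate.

Original leaves: [3, 32, 95, 86, 71, 50, 5, 87]
Target new root: 720
Try each candidate change and compute the resulting root:
Candidate A: set leaf[5] = 71 -> leaves = [3, 32, 95, 86, 71, 71, 5, 87]
  L0: [3, 32, 95, 86, 71, 71, 5, 87]
  L1: h(3,32)=(3*31+32)%997=125 h(95,86)=(95*31+86)%997=40 h(71,71)=(71*31+71)%997=278 h(5,87)=(5*31+87)%997=242 -> [125, 40, 278, 242]
  L2: h(125,40)=(125*31+40)%997=924 h(278,242)=(278*31+242)%997=884 -> [924, 884]
  L3: h(924,884)=(924*31+884)%997=615 -> [615]
  root = 615 != target 720
Candidate B: set leaf[2] = 74 -> leaves = [3, 32, 74, 86, 71, 50, 5, 87]
  L0: [3, 32, 74, 86, 71, 50, 5, 87]
  L1: h(3,32)=(3*31+32)%997=125 h(74,86)=(74*31+86)%997=386 h(71,50)=(71*31+50)%997=257 h(5,87)=(5*31+87)%997=242 -> [125, 386, 257, 242]
  L2: h(125,386)=(125*31+386)%997=273 h(257,242)=(257*31+242)%997=233 -> [273, 233]
  L3: h(273,233)=(273*31+233)%997=720 -> [720]
  root = 720 == target 720  ** MATCH **
Candidate C: set leaf[6] = 70 -> leaves = [3, 32, 95, 86, 71, 50, 70, 87]
  L0: [3, 32, 95, 86, 71, 50, 70, 87]
  L1: h(3,32)=(3*31+32)%997=125 h(95,86)=(95*31+86)%997=40 h(71,50)=(71*31+50)%997=257 h(70,87)=(70*31+87)%997=263 -> [125, 40, 257, 263]
  L2: h(125,40)=(125*31+40)%997=924 h(257,263)=(257*31+263)%997=254 -> [924, 254]
  L3: h(924,254)=(924*31+254)%997=982 -> [982]
  root = 982 != target 720
Candidate B produces the target root.

Answer: B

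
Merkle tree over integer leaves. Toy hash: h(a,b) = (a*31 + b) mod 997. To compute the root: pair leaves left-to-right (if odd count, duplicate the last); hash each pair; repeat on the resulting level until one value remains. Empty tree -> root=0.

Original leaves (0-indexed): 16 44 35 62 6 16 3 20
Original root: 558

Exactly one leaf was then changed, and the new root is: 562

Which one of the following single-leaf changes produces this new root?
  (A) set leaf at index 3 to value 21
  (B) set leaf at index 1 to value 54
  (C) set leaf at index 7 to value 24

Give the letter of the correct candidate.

Answer: C

Derivation:
Original leaves: [16, 44, 35, 62, 6, 16, 3, 20]
Target new root: 562
Try each candidate change and compute the resulting root:
Candidate A: set leaf[3] = 21 -> leaves = [16, 44, 35, 21, 6, 16, 3, 20]
  L0: [16, 44, 35, 21, 6, 16, 3, 20]
  L1: h(16,44)=(16*31+44)%997=540 h(35,21)=(35*31+21)%997=109 h(6,16)=(6*31+16)%997=202 h(3,20)=(3*31+20)%997=113 -> [540, 109, 202, 113]
  L2: h(540,109)=(540*31+109)%997=897 h(202,113)=(202*31+113)%997=393 -> [897, 393]
  L3: h(897,393)=(897*31+393)%997=284 -> [284]
  root = 284 != target 562
Candidate B: set leaf[1] = 54 -> leaves = [16, 54, 35, 62, 6, 16, 3, 20]
  L0: [16, 54, 35, 62, 6, 16, 3, 20]
  L1: h(16,54)=(16*31+54)%997=550 h(35,62)=(35*31+62)%997=150 h(6,16)=(6*31+16)%997=202 h(3,20)=(3*31+20)%997=113 -> [550, 150, 202, 113]
  L2: h(550,150)=(550*31+150)%997=251 h(202,113)=(202*31+113)%997=393 -> [251, 393]
  L3: h(251,393)=(251*31+393)%997=198 -> [198]
  root = 198 != target 562
Candidate C: set leaf[7] = 24 -> leaves = [16, 44, 35, 62, 6, 16, 3, 24]
  L0: [16, 44, 35, 62, 6, 16, 3, 24]
  L1: h(16,44)=(16*31+44)%997=540 h(35,62)=(35*31+62)%997=150 h(6,16)=(6*31+16)%997=202 h(3,24)=(3*31+24)%997=117 -> [540, 150, 202, 117]
  L2: h(540,150)=(540*31+150)%997=938 h(202,117)=(202*31+117)%997=397 -> [938, 397]
  L3: h(938,397)=(938*31+397)%997=562 -> [562]
  root = 562 == target 562  ** MATCH **
Candidate C produces the target root.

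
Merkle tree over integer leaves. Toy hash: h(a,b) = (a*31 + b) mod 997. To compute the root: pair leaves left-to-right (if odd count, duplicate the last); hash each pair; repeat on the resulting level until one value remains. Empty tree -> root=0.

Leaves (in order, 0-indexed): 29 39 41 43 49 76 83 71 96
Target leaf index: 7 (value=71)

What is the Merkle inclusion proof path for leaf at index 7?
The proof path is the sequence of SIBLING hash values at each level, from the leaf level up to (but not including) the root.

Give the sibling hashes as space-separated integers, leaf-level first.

L0 (leaves): [29, 39, 41, 43, 49, 76, 83, 71, 96], target index=7
L1: h(29,39)=(29*31+39)%997=938 [pair 0] h(41,43)=(41*31+43)%997=317 [pair 1] h(49,76)=(49*31+76)%997=598 [pair 2] h(83,71)=(83*31+71)%997=650 [pair 3] h(96,96)=(96*31+96)%997=81 [pair 4] -> [938, 317, 598, 650, 81]
  Sibling for proof at L0: 83
L2: h(938,317)=(938*31+317)%997=482 [pair 0] h(598,650)=(598*31+650)%997=245 [pair 1] h(81,81)=(81*31+81)%997=598 [pair 2] -> [482, 245, 598]
  Sibling for proof at L1: 598
L3: h(482,245)=(482*31+245)%997=232 [pair 0] h(598,598)=(598*31+598)%997=193 [pair 1] -> [232, 193]
  Sibling for proof at L2: 482
L4: h(232,193)=(232*31+193)%997=406 [pair 0] -> [406]
  Sibling for proof at L3: 193
Root: 406
Proof path (sibling hashes from leaf to root): [83, 598, 482, 193]

Answer: 83 598 482 193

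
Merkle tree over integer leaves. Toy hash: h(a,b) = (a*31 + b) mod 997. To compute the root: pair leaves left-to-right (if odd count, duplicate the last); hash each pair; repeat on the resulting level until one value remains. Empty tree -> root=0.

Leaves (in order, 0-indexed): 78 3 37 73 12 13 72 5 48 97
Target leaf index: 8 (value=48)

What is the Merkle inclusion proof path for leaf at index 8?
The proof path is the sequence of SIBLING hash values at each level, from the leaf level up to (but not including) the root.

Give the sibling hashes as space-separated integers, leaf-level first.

L0 (leaves): [78, 3, 37, 73, 12, 13, 72, 5, 48, 97], target index=8
L1: h(78,3)=(78*31+3)%997=427 [pair 0] h(37,73)=(37*31+73)%997=223 [pair 1] h(12,13)=(12*31+13)%997=385 [pair 2] h(72,5)=(72*31+5)%997=243 [pair 3] h(48,97)=(48*31+97)%997=588 [pair 4] -> [427, 223, 385, 243, 588]
  Sibling for proof at L0: 97
L2: h(427,223)=(427*31+223)%997=499 [pair 0] h(385,243)=(385*31+243)%997=214 [pair 1] h(588,588)=(588*31+588)%997=870 [pair 2] -> [499, 214, 870]
  Sibling for proof at L1: 588
L3: h(499,214)=(499*31+214)%997=728 [pair 0] h(870,870)=(870*31+870)%997=921 [pair 1] -> [728, 921]
  Sibling for proof at L2: 870
L4: h(728,921)=(728*31+921)%997=558 [pair 0] -> [558]
  Sibling for proof at L3: 728
Root: 558
Proof path (sibling hashes from leaf to root): [97, 588, 870, 728]

Answer: 97 588 870 728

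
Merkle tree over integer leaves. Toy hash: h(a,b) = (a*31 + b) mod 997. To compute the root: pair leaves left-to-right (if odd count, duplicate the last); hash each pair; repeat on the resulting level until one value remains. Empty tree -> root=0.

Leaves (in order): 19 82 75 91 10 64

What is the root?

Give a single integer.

L0: [19, 82, 75, 91, 10, 64]
L1: h(19,82)=(19*31+82)%997=671 h(75,91)=(75*31+91)%997=422 h(10,64)=(10*31+64)%997=374 -> [671, 422, 374]
L2: h(671,422)=(671*31+422)%997=286 h(374,374)=(374*31+374)%997=4 -> [286, 4]
L3: h(286,4)=(286*31+4)%997=894 -> [894]

Answer: 894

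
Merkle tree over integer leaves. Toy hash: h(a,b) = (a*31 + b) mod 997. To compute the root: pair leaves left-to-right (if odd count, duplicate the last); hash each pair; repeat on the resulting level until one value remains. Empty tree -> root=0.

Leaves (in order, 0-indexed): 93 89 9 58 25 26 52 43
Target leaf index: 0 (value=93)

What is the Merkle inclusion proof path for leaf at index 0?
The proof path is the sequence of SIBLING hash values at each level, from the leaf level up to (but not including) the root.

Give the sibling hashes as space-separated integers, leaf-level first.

L0 (leaves): [93, 89, 9, 58, 25, 26, 52, 43], target index=0
L1: h(93,89)=(93*31+89)%997=978 [pair 0] h(9,58)=(9*31+58)%997=337 [pair 1] h(25,26)=(25*31+26)%997=801 [pair 2] h(52,43)=(52*31+43)%997=658 [pair 3] -> [978, 337, 801, 658]
  Sibling for proof at L0: 89
L2: h(978,337)=(978*31+337)%997=745 [pair 0] h(801,658)=(801*31+658)%997=564 [pair 1] -> [745, 564]
  Sibling for proof at L1: 337
L3: h(745,564)=(745*31+564)%997=728 [pair 0] -> [728]
  Sibling for proof at L2: 564
Root: 728
Proof path (sibling hashes from leaf to root): [89, 337, 564]

Answer: 89 337 564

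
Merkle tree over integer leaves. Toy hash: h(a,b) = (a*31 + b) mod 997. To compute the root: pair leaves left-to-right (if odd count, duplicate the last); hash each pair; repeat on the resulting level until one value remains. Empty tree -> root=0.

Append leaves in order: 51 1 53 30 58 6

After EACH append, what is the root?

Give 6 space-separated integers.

Answer: 51 585 888 865 465 795

Derivation:
After append 51 (leaves=[51]):
  L0: [51]
  root=51
After append 1 (leaves=[51, 1]):
  L0: [51, 1]
  L1: h(51,1)=(51*31+1)%997=585 -> [585]
  root=585
After append 53 (leaves=[51, 1, 53]):
  L0: [51, 1, 53]
  L1: h(51,1)=(51*31+1)%997=585 h(53,53)=(53*31+53)%997=699 -> [585, 699]
  L2: h(585,699)=(585*31+699)%997=888 -> [888]
  root=888
After append 30 (leaves=[51, 1, 53, 30]):
  L0: [51, 1, 53, 30]
  L1: h(51,1)=(51*31+1)%997=585 h(53,30)=(53*31+30)%997=676 -> [585, 676]
  L2: h(585,676)=(585*31+676)%997=865 -> [865]
  root=865
After append 58 (leaves=[51, 1, 53, 30, 58]):
  L0: [51, 1, 53, 30, 58]
  L1: h(51,1)=(51*31+1)%997=585 h(53,30)=(53*31+30)%997=676 h(58,58)=(58*31+58)%997=859 -> [585, 676, 859]
  L2: h(585,676)=(585*31+676)%997=865 h(859,859)=(859*31+859)%997=569 -> [865, 569]
  L3: h(865,569)=(865*31+569)%997=465 -> [465]
  root=465
After append 6 (leaves=[51, 1, 53, 30, 58, 6]):
  L0: [51, 1, 53, 30, 58, 6]
  L1: h(51,1)=(51*31+1)%997=585 h(53,30)=(53*31+30)%997=676 h(58,6)=(58*31+6)%997=807 -> [585, 676, 807]
  L2: h(585,676)=(585*31+676)%997=865 h(807,807)=(807*31+807)%997=899 -> [865, 899]
  L3: h(865,899)=(865*31+899)%997=795 -> [795]
  root=795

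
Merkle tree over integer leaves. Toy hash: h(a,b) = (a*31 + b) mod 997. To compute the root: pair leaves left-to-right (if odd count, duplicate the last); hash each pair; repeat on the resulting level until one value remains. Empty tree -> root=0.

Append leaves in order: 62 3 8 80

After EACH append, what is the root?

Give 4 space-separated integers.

Answer: 62 928 111 183

Derivation:
After append 62 (leaves=[62]):
  L0: [62]
  root=62
After append 3 (leaves=[62, 3]):
  L0: [62, 3]
  L1: h(62,3)=(62*31+3)%997=928 -> [928]
  root=928
After append 8 (leaves=[62, 3, 8]):
  L0: [62, 3, 8]
  L1: h(62,3)=(62*31+3)%997=928 h(8,8)=(8*31+8)%997=256 -> [928, 256]
  L2: h(928,256)=(928*31+256)%997=111 -> [111]
  root=111
After append 80 (leaves=[62, 3, 8, 80]):
  L0: [62, 3, 8, 80]
  L1: h(62,3)=(62*31+3)%997=928 h(8,80)=(8*31+80)%997=328 -> [928, 328]
  L2: h(928,328)=(928*31+328)%997=183 -> [183]
  root=183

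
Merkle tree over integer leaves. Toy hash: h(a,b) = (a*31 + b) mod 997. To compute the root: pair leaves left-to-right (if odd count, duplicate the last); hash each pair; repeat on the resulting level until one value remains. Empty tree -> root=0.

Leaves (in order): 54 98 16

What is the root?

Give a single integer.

Answer: 609

Derivation:
L0: [54, 98, 16]
L1: h(54,98)=(54*31+98)%997=775 h(16,16)=(16*31+16)%997=512 -> [775, 512]
L2: h(775,512)=(775*31+512)%997=609 -> [609]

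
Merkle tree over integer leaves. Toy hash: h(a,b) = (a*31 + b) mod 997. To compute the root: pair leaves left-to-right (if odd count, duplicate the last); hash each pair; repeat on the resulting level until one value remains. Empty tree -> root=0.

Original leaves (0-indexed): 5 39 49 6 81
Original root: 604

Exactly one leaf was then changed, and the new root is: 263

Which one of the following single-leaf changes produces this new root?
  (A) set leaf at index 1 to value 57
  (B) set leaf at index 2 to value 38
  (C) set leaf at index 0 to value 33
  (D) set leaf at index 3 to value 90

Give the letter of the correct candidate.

Original leaves: [5, 39, 49, 6, 81]
Target new root: 263
Try each candidate change and compute the resulting root:
Candidate A: set leaf[1] = 57 -> leaves = [5, 57, 49, 6, 81]
  L0: [5, 57, 49, 6, 81]
  L1: h(5,57)=(5*31+57)%997=212 h(49,6)=(49*31+6)%997=528 h(81,81)=(81*31+81)%997=598 -> [212, 528, 598]
  L2: h(212,528)=(212*31+528)%997=121 h(598,598)=(598*31+598)%997=193 -> [121, 193]
  L3: h(121,193)=(121*31+193)%997=953 -> [953]
  root = 953 != target 263
Candidate B: set leaf[2] = 38 -> leaves = [5, 39, 38, 6, 81]
  L0: [5, 39, 38, 6, 81]
  L1: h(5,39)=(5*31+39)%997=194 h(38,6)=(38*31+6)%997=187 h(81,81)=(81*31+81)%997=598 -> [194, 187, 598]
  L2: h(194,187)=(194*31+187)%997=219 h(598,598)=(598*31+598)%997=193 -> [219, 193]
  L3: h(219,193)=(219*31+193)%997=3 -> [3]
  root = 3 != target 263
Candidate C: set leaf[0] = 33 -> leaves = [33, 39, 49, 6, 81]
  L0: [33, 39, 49, 6, 81]
  L1: h(33,39)=(33*31+39)%997=65 h(49,6)=(49*31+6)%997=528 h(81,81)=(81*31+81)%997=598 -> [65, 528, 598]
  L2: h(65,528)=(65*31+528)%997=549 h(598,598)=(598*31+598)%997=193 -> [549, 193]
  L3: h(549,193)=(549*31+193)%997=263 -> [263]
  root = 263 == target 263  ** MATCH **
Candidate D: set leaf[3] = 90 -> leaves = [5, 39, 49, 90, 81]
  L0: [5, 39, 49, 90, 81]
  L1: h(5,39)=(5*31+39)%997=194 h(49,90)=(49*31+90)%997=612 h(81,81)=(81*31+81)%997=598 -> [194, 612, 598]
  L2: h(194,612)=(194*31+612)%997=644 h(598,598)=(598*31+598)%997=193 -> [644, 193]
  L3: h(644,193)=(644*31+193)%997=217 -> [217]
  root = 217 != target 263
Candidate C produces the target root.

Answer: C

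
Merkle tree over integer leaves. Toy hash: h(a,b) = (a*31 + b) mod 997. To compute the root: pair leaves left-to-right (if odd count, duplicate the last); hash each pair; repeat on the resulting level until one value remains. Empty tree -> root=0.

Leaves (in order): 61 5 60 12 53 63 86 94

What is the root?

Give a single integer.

L0: [61, 5, 60, 12, 53, 63, 86, 94]
L1: h(61,5)=(61*31+5)%997=899 h(60,12)=(60*31+12)%997=875 h(53,63)=(53*31+63)%997=709 h(86,94)=(86*31+94)%997=766 -> [899, 875, 709, 766]
L2: h(899,875)=(899*31+875)%997=828 h(709,766)=(709*31+766)%997=811 -> [828, 811]
L3: h(828,811)=(828*31+811)%997=557 -> [557]

Answer: 557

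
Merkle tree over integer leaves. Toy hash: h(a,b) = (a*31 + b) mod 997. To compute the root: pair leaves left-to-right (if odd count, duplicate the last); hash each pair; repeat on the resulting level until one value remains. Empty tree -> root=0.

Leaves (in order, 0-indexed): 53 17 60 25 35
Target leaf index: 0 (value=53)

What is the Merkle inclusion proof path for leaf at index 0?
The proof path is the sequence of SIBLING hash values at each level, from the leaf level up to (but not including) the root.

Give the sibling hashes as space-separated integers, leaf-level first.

Answer: 17 888 945

Derivation:
L0 (leaves): [53, 17, 60, 25, 35], target index=0
L1: h(53,17)=(53*31+17)%997=663 [pair 0] h(60,25)=(60*31+25)%997=888 [pair 1] h(35,35)=(35*31+35)%997=123 [pair 2] -> [663, 888, 123]
  Sibling for proof at L0: 17
L2: h(663,888)=(663*31+888)%997=504 [pair 0] h(123,123)=(123*31+123)%997=945 [pair 1] -> [504, 945]
  Sibling for proof at L1: 888
L3: h(504,945)=(504*31+945)%997=617 [pair 0] -> [617]
  Sibling for proof at L2: 945
Root: 617
Proof path (sibling hashes from leaf to root): [17, 888, 945]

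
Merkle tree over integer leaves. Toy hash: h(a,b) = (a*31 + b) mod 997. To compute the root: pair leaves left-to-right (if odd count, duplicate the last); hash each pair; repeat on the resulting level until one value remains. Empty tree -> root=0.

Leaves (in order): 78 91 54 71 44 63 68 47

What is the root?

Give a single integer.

L0: [78, 91, 54, 71, 44, 63, 68, 47]
L1: h(78,91)=(78*31+91)%997=515 h(54,71)=(54*31+71)%997=748 h(44,63)=(44*31+63)%997=430 h(68,47)=(68*31+47)%997=161 -> [515, 748, 430, 161]
L2: h(515,748)=(515*31+748)%997=761 h(430,161)=(430*31+161)%997=530 -> [761, 530]
L3: h(761,530)=(761*31+530)%997=193 -> [193]

Answer: 193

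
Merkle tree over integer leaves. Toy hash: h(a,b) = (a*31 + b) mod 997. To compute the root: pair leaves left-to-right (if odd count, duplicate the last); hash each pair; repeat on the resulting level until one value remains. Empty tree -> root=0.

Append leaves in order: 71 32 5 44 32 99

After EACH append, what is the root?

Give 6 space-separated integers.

Answer: 71 239 590 629 423 573

Derivation:
After append 71 (leaves=[71]):
  L0: [71]
  root=71
After append 32 (leaves=[71, 32]):
  L0: [71, 32]
  L1: h(71,32)=(71*31+32)%997=239 -> [239]
  root=239
After append 5 (leaves=[71, 32, 5]):
  L0: [71, 32, 5]
  L1: h(71,32)=(71*31+32)%997=239 h(5,5)=(5*31+5)%997=160 -> [239, 160]
  L2: h(239,160)=(239*31+160)%997=590 -> [590]
  root=590
After append 44 (leaves=[71, 32, 5, 44]):
  L0: [71, 32, 5, 44]
  L1: h(71,32)=(71*31+32)%997=239 h(5,44)=(5*31+44)%997=199 -> [239, 199]
  L2: h(239,199)=(239*31+199)%997=629 -> [629]
  root=629
After append 32 (leaves=[71, 32, 5, 44, 32]):
  L0: [71, 32, 5, 44, 32]
  L1: h(71,32)=(71*31+32)%997=239 h(5,44)=(5*31+44)%997=199 h(32,32)=(32*31+32)%997=27 -> [239, 199, 27]
  L2: h(239,199)=(239*31+199)%997=629 h(27,27)=(27*31+27)%997=864 -> [629, 864]
  L3: h(629,864)=(629*31+864)%997=423 -> [423]
  root=423
After append 99 (leaves=[71, 32, 5, 44, 32, 99]):
  L0: [71, 32, 5, 44, 32, 99]
  L1: h(71,32)=(71*31+32)%997=239 h(5,44)=(5*31+44)%997=199 h(32,99)=(32*31+99)%997=94 -> [239, 199, 94]
  L2: h(239,199)=(239*31+199)%997=629 h(94,94)=(94*31+94)%997=17 -> [629, 17]
  L3: h(629,17)=(629*31+17)%997=573 -> [573]
  root=573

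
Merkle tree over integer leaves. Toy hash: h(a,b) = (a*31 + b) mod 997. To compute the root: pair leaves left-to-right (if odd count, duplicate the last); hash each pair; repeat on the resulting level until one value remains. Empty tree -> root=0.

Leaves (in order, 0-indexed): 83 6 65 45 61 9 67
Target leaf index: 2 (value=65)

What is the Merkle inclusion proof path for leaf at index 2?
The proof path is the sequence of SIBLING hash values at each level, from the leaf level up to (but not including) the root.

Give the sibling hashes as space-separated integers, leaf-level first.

Answer: 45 585 227

Derivation:
L0 (leaves): [83, 6, 65, 45, 61, 9, 67], target index=2
L1: h(83,6)=(83*31+6)%997=585 [pair 0] h(65,45)=(65*31+45)%997=66 [pair 1] h(61,9)=(61*31+9)%997=903 [pair 2] h(67,67)=(67*31+67)%997=150 [pair 3] -> [585, 66, 903, 150]
  Sibling for proof at L0: 45
L2: h(585,66)=(585*31+66)%997=255 [pair 0] h(903,150)=(903*31+150)%997=227 [pair 1] -> [255, 227]
  Sibling for proof at L1: 585
L3: h(255,227)=(255*31+227)%997=156 [pair 0] -> [156]
  Sibling for proof at L2: 227
Root: 156
Proof path (sibling hashes from leaf to root): [45, 585, 227]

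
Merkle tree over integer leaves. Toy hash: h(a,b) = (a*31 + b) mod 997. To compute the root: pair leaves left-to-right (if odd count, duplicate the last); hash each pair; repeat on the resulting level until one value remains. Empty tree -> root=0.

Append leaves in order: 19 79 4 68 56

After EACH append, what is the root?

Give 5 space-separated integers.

After append 19 (leaves=[19]):
  L0: [19]
  root=19
After append 79 (leaves=[19, 79]):
  L0: [19, 79]
  L1: h(19,79)=(19*31+79)%997=668 -> [668]
  root=668
After append 4 (leaves=[19, 79, 4]):
  L0: [19, 79, 4]
  L1: h(19,79)=(19*31+79)%997=668 h(4,4)=(4*31+4)%997=128 -> [668, 128]
  L2: h(668,128)=(668*31+128)%997=896 -> [896]
  root=896
After append 68 (leaves=[19, 79, 4, 68]):
  L0: [19, 79, 4, 68]
  L1: h(19,79)=(19*31+79)%997=668 h(4,68)=(4*31+68)%997=192 -> [668, 192]
  L2: h(668,192)=(668*31+192)%997=960 -> [960]
  root=960
After append 56 (leaves=[19, 79, 4, 68, 56]):
  L0: [19, 79, 4, 68, 56]
  L1: h(19,79)=(19*31+79)%997=668 h(4,68)=(4*31+68)%997=192 h(56,56)=(56*31+56)%997=795 -> [668, 192, 795]
  L2: h(668,192)=(668*31+192)%997=960 h(795,795)=(795*31+795)%997=515 -> [960, 515]
  L3: h(960,515)=(960*31+515)%997=365 -> [365]
  root=365

Answer: 19 668 896 960 365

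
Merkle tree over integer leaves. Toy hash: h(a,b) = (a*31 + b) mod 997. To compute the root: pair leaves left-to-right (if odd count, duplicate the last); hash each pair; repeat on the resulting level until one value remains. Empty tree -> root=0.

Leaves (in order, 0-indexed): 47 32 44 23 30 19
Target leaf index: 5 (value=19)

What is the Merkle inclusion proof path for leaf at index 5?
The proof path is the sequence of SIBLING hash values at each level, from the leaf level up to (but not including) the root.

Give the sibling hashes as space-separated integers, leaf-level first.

L0 (leaves): [47, 32, 44, 23, 30, 19], target index=5
L1: h(47,32)=(47*31+32)%997=492 [pair 0] h(44,23)=(44*31+23)%997=390 [pair 1] h(30,19)=(30*31+19)%997=949 [pair 2] -> [492, 390, 949]
  Sibling for proof at L0: 30
L2: h(492,390)=(492*31+390)%997=687 [pair 0] h(949,949)=(949*31+949)%997=458 [pair 1] -> [687, 458]
  Sibling for proof at L1: 949
L3: h(687,458)=(687*31+458)%997=818 [pair 0] -> [818]
  Sibling for proof at L2: 687
Root: 818
Proof path (sibling hashes from leaf to root): [30, 949, 687]

Answer: 30 949 687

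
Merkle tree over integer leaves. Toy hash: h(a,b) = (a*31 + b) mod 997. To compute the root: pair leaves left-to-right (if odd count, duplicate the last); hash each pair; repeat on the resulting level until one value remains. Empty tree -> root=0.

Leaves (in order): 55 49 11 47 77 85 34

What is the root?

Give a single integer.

L0: [55, 49, 11, 47, 77, 85, 34]
L1: h(55,49)=(55*31+49)%997=757 h(11,47)=(11*31+47)%997=388 h(77,85)=(77*31+85)%997=478 h(34,34)=(34*31+34)%997=91 -> [757, 388, 478, 91]
L2: h(757,388)=(757*31+388)%997=924 h(478,91)=(478*31+91)%997=951 -> [924, 951]
L3: h(924,951)=(924*31+951)%997=682 -> [682]

Answer: 682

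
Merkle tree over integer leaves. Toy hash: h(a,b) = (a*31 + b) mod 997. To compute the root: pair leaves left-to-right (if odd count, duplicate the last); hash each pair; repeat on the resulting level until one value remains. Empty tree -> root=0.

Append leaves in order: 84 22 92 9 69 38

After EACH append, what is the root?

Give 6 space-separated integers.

After append 84 (leaves=[84]):
  L0: [84]
  root=84
After append 22 (leaves=[84, 22]):
  L0: [84, 22]
  L1: h(84,22)=(84*31+22)%997=632 -> [632]
  root=632
After append 92 (leaves=[84, 22, 92]):
  L0: [84, 22, 92]
  L1: h(84,22)=(84*31+22)%997=632 h(92,92)=(92*31+92)%997=950 -> [632, 950]
  L2: h(632,950)=(632*31+950)%997=602 -> [602]
  root=602
After append 9 (leaves=[84, 22, 92, 9]):
  L0: [84, 22, 92, 9]
  L1: h(84,22)=(84*31+22)%997=632 h(92,9)=(92*31+9)%997=867 -> [632, 867]
  L2: h(632,867)=(632*31+867)%997=519 -> [519]
  root=519
After append 69 (leaves=[84, 22, 92, 9, 69]):
  L0: [84, 22, 92, 9, 69]
  L1: h(84,22)=(84*31+22)%997=632 h(92,9)=(92*31+9)%997=867 h(69,69)=(69*31+69)%997=214 -> [632, 867, 214]
  L2: h(632,867)=(632*31+867)%997=519 h(214,214)=(214*31+214)%997=866 -> [519, 866]
  L3: h(519,866)=(519*31+866)%997=6 -> [6]
  root=6
After append 38 (leaves=[84, 22, 92, 9, 69, 38]):
  L0: [84, 22, 92, 9, 69, 38]
  L1: h(84,22)=(84*31+22)%997=632 h(92,9)=(92*31+9)%997=867 h(69,38)=(69*31+38)%997=183 -> [632, 867, 183]
  L2: h(632,867)=(632*31+867)%997=519 h(183,183)=(183*31+183)%997=871 -> [519, 871]
  L3: h(519,871)=(519*31+871)%997=11 -> [11]
  root=11

Answer: 84 632 602 519 6 11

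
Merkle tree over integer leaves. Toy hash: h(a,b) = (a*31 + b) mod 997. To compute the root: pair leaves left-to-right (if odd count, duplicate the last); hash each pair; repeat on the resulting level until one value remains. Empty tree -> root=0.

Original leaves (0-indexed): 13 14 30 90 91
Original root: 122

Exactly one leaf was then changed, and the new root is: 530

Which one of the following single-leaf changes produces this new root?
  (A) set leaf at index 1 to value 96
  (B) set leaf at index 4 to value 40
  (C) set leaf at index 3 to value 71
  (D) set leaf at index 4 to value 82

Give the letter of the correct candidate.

Answer: C

Derivation:
Original leaves: [13, 14, 30, 90, 91]
Target new root: 530
Try each candidate change and compute the resulting root:
Candidate A: set leaf[1] = 96 -> leaves = [13, 96, 30, 90, 91]
  L0: [13, 96, 30, 90, 91]
  L1: h(13,96)=(13*31+96)%997=499 h(30,90)=(30*31+90)%997=23 h(91,91)=(91*31+91)%997=918 -> [499, 23, 918]
  L2: h(499,23)=(499*31+23)%997=537 h(918,918)=(918*31+918)%997=463 -> [537, 463]
  L3: h(537,463)=(537*31+463)%997=161 -> [161]
  root = 161 != target 530
Candidate B: set leaf[4] = 40 -> leaves = [13, 14, 30, 90, 40]
  L0: [13, 14, 30, 90, 40]
  L1: h(13,14)=(13*31+14)%997=417 h(30,90)=(30*31+90)%997=23 h(40,40)=(40*31+40)%997=283 -> [417, 23, 283]
  L2: h(417,23)=(417*31+23)%997=986 h(283,283)=(283*31+283)%997=83 -> [986, 83]
  L3: h(986,83)=(986*31+83)%997=739 -> [739]
  root = 739 != target 530
Candidate C: set leaf[3] = 71 -> leaves = [13, 14, 30, 71, 91]
  L0: [13, 14, 30, 71, 91]
  L1: h(13,14)=(13*31+14)%997=417 h(30,71)=(30*31+71)%997=4 h(91,91)=(91*31+91)%997=918 -> [417, 4, 918]
  L2: h(417,4)=(417*31+4)%997=967 h(918,918)=(918*31+918)%997=463 -> [967, 463]
  L3: h(967,463)=(967*31+463)%997=530 -> [530]
  root = 530 == target 530  ** MATCH **
Candidate D: set leaf[4] = 82 -> leaves = [13, 14, 30, 90, 82]
  L0: [13, 14, 30, 90, 82]
  L1: h(13,14)=(13*31+14)%997=417 h(30,90)=(30*31+90)%997=23 h(82,82)=(82*31+82)%997=630 -> [417, 23, 630]
  L2: h(417,23)=(417*31+23)%997=986 h(630,630)=(630*31+630)%997=220 -> [986, 220]
  L3: h(986,220)=(986*31+220)%997=876 -> [876]
  root = 876 != target 530
Candidate C produces the target root.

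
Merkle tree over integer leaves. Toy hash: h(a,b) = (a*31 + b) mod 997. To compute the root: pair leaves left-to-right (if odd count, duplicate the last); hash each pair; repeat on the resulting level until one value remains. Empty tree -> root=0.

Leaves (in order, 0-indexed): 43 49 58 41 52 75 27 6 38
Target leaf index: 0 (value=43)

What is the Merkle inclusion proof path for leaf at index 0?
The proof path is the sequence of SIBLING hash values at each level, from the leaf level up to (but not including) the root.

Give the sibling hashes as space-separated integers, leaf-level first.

L0 (leaves): [43, 49, 58, 41, 52, 75, 27, 6, 38], target index=0
L1: h(43,49)=(43*31+49)%997=385 [pair 0] h(58,41)=(58*31+41)%997=842 [pair 1] h(52,75)=(52*31+75)%997=690 [pair 2] h(27,6)=(27*31+6)%997=843 [pair 3] h(38,38)=(38*31+38)%997=219 [pair 4] -> [385, 842, 690, 843, 219]
  Sibling for proof at L0: 49
L2: h(385,842)=(385*31+842)%997=813 [pair 0] h(690,843)=(690*31+843)%997=299 [pair 1] h(219,219)=(219*31+219)%997=29 [pair 2] -> [813, 299, 29]
  Sibling for proof at L1: 842
L3: h(813,299)=(813*31+299)%997=577 [pair 0] h(29,29)=(29*31+29)%997=928 [pair 1] -> [577, 928]
  Sibling for proof at L2: 299
L4: h(577,928)=(577*31+928)%997=869 [pair 0] -> [869]
  Sibling for proof at L3: 928
Root: 869
Proof path (sibling hashes from leaf to root): [49, 842, 299, 928]

Answer: 49 842 299 928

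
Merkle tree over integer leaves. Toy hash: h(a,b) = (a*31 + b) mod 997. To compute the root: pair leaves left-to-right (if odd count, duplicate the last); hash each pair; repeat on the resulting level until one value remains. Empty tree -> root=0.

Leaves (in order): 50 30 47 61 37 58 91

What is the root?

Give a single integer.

Answer: 535

Derivation:
L0: [50, 30, 47, 61, 37, 58, 91]
L1: h(50,30)=(50*31+30)%997=583 h(47,61)=(47*31+61)%997=521 h(37,58)=(37*31+58)%997=208 h(91,91)=(91*31+91)%997=918 -> [583, 521, 208, 918]
L2: h(583,521)=(583*31+521)%997=648 h(208,918)=(208*31+918)%997=387 -> [648, 387]
L3: h(648,387)=(648*31+387)%997=535 -> [535]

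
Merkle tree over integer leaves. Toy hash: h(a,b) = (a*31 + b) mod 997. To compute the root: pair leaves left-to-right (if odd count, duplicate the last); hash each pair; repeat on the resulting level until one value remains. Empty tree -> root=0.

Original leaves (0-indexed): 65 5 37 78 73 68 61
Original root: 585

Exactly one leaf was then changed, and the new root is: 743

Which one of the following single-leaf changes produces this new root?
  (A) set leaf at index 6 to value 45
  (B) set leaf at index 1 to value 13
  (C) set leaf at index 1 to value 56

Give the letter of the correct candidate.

Original leaves: [65, 5, 37, 78, 73, 68, 61]
Target new root: 743
Try each candidate change and compute the resulting root:
Candidate A: set leaf[6] = 45 -> leaves = [65, 5, 37, 78, 73, 68, 45]
  L0: [65, 5, 37, 78, 73, 68, 45]
  L1: h(65,5)=(65*31+5)%997=26 h(37,78)=(37*31+78)%997=228 h(73,68)=(73*31+68)%997=337 h(45,45)=(45*31+45)%997=443 -> [26, 228, 337, 443]
  L2: h(26,228)=(26*31+228)%997=37 h(337,443)=(337*31+443)%997=920 -> [37, 920]
  L3: h(37,920)=(37*31+920)%997=73 -> [73]
  root = 73 != target 743
Candidate B: set leaf[1] = 13 -> leaves = [65, 13, 37, 78, 73, 68, 61]
  L0: [65, 13, 37, 78, 73, 68, 61]
  L1: h(65,13)=(65*31+13)%997=34 h(37,78)=(37*31+78)%997=228 h(73,68)=(73*31+68)%997=337 h(61,61)=(61*31+61)%997=955 -> [34, 228, 337, 955]
  L2: h(34,228)=(34*31+228)%997=285 h(337,955)=(337*31+955)%997=435 -> [285, 435]
  L3: h(285,435)=(285*31+435)%997=297 -> [297]
  root = 297 != target 743
Candidate C: set leaf[1] = 56 -> leaves = [65, 56, 37, 78, 73, 68, 61]
  L0: [65, 56, 37, 78, 73, 68, 61]
  L1: h(65,56)=(65*31+56)%997=77 h(37,78)=(37*31+78)%997=228 h(73,68)=(73*31+68)%997=337 h(61,61)=(61*31+61)%997=955 -> [77, 228, 337, 955]
  L2: h(77,228)=(77*31+228)%997=621 h(337,955)=(337*31+955)%997=435 -> [621, 435]
  L3: h(621,435)=(621*31+435)%997=743 -> [743]
  root = 743 == target 743  ** MATCH **
Candidate C produces the target root.

Answer: C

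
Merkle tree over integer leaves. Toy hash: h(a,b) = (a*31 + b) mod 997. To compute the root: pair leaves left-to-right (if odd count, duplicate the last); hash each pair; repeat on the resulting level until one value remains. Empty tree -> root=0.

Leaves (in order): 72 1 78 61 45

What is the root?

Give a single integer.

Answer: 667

Derivation:
L0: [72, 1, 78, 61, 45]
L1: h(72,1)=(72*31+1)%997=239 h(78,61)=(78*31+61)%997=485 h(45,45)=(45*31+45)%997=443 -> [239, 485, 443]
L2: h(239,485)=(239*31+485)%997=915 h(443,443)=(443*31+443)%997=218 -> [915, 218]
L3: h(915,218)=(915*31+218)%997=667 -> [667]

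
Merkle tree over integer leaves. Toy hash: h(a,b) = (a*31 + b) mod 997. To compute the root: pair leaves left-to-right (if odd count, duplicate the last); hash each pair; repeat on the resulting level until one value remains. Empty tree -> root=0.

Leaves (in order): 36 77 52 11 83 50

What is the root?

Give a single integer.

L0: [36, 77, 52, 11, 83, 50]
L1: h(36,77)=(36*31+77)%997=196 h(52,11)=(52*31+11)%997=626 h(83,50)=(83*31+50)%997=629 -> [196, 626, 629]
L2: h(196,626)=(196*31+626)%997=720 h(629,629)=(629*31+629)%997=188 -> [720, 188]
L3: h(720,188)=(720*31+188)%997=574 -> [574]

Answer: 574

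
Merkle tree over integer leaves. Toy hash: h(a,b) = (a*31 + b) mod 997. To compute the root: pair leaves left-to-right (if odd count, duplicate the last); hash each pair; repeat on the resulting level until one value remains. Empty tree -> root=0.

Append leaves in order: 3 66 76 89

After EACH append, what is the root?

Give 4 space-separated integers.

After append 3 (leaves=[3]):
  L0: [3]
  root=3
After append 66 (leaves=[3, 66]):
  L0: [3, 66]
  L1: h(3,66)=(3*31+66)%997=159 -> [159]
  root=159
After append 76 (leaves=[3, 66, 76]):
  L0: [3, 66, 76]
  L1: h(3,66)=(3*31+66)%997=159 h(76,76)=(76*31+76)%997=438 -> [159, 438]
  L2: h(159,438)=(159*31+438)%997=382 -> [382]
  root=382
After append 89 (leaves=[3, 66, 76, 89]):
  L0: [3, 66, 76, 89]
  L1: h(3,66)=(3*31+66)%997=159 h(76,89)=(76*31+89)%997=451 -> [159, 451]
  L2: h(159,451)=(159*31+451)%997=395 -> [395]
  root=395

Answer: 3 159 382 395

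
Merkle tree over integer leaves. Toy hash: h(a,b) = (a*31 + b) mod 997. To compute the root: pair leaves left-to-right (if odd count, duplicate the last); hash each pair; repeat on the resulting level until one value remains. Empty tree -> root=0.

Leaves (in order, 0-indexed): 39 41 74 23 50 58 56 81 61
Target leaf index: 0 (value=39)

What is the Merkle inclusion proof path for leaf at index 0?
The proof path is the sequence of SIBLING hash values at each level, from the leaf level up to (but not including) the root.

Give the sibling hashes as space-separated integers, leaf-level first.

Answer: 41 323 818 860

Derivation:
L0 (leaves): [39, 41, 74, 23, 50, 58, 56, 81, 61], target index=0
L1: h(39,41)=(39*31+41)%997=253 [pair 0] h(74,23)=(74*31+23)%997=323 [pair 1] h(50,58)=(50*31+58)%997=611 [pair 2] h(56,81)=(56*31+81)%997=820 [pair 3] h(61,61)=(61*31+61)%997=955 [pair 4] -> [253, 323, 611, 820, 955]
  Sibling for proof at L0: 41
L2: h(253,323)=(253*31+323)%997=190 [pair 0] h(611,820)=(611*31+820)%997=818 [pair 1] h(955,955)=(955*31+955)%997=650 [pair 2] -> [190, 818, 650]
  Sibling for proof at L1: 323
L3: h(190,818)=(190*31+818)%997=726 [pair 0] h(650,650)=(650*31+650)%997=860 [pair 1] -> [726, 860]
  Sibling for proof at L2: 818
L4: h(726,860)=(726*31+860)%997=435 [pair 0] -> [435]
  Sibling for proof at L3: 860
Root: 435
Proof path (sibling hashes from leaf to root): [41, 323, 818, 860]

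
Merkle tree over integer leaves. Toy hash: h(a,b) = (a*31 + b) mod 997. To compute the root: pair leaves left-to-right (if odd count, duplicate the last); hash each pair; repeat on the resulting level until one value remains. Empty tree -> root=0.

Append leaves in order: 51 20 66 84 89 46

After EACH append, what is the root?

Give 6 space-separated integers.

After append 51 (leaves=[51]):
  L0: [51]
  root=51
After append 20 (leaves=[51, 20]):
  L0: [51, 20]
  L1: h(51,20)=(51*31+20)%997=604 -> [604]
  root=604
After append 66 (leaves=[51, 20, 66]):
  L0: [51, 20, 66]
  L1: h(51,20)=(51*31+20)%997=604 h(66,66)=(66*31+66)%997=118 -> [604, 118]
  L2: h(604,118)=(604*31+118)%997=896 -> [896]
  root=896
After append 84 (leaves=[51, 20, 66, 84]):
  L0: [51, 20, 66, 84]
  L1: h(51,20)=(51*31+20)%997=604 h(66,84)=(66*31+84)%997=136 -> [604, 136]
  L2: h(604,136)=(604*31+136)%997=914 -> [914]
  root=914
After append 89 (leaves=[51, 20, 66, 84, 89]):
  L0: [51, 20, 66, 84, 89]
  L1: h(51,20)=(51*31+20)%997=604 h(66,84)=(66*31+84)%997=136 h(89,89)=(89*31+89)%997=854 -> [604, 136, 854]
  L2: h(604,136)=(604*31+136)%997=914 h(854,854)=(854*31+854)%997=409 -> [914, 409]
  L3: h(914,409)=(914*31+409)%997=827 -> [827]
  root=827
After append 46 (leaves=[51, 20, 66, 84, 89, 46]):
  L0: [51, 20, 66, 84, 89, 46]
  L1: h(51,20)=(51*31+20)%997=604 h(66,84)=(66*31+84)%997=136 h(89,46)=(89*31+46)%997=811 -> [604, 136, 811]
  L2: h(604,136)=(604*31+136)%997=914 h(811,811)=(811*31+811)%997=30 -> [914, 30]
  L3: h(914,30)=(914*31+30)%997=448 -> [448]
  root=448

Answer: 51 604 896 914 827 448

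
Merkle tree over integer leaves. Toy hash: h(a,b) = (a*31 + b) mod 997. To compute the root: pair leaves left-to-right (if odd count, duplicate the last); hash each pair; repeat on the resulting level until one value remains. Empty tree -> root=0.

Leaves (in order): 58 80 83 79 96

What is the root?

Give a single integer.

Answer: 247

Derivation:
L0: [58, 80, 83, 79, 96]
L1: h(58,80)=(58*31+80)%997=881 h(83,79)=(83*31+79)%997=658 h(96,96)=(96*31+96)%997=81 -> [881, 658, 81]
L2: h(881,658)=(881*31+658)%997=53 h(81,81)=(81*31+81)%997=598 -> [53, 598]
L3: h(53,598)=(53*31+598)%997=247 -> [247]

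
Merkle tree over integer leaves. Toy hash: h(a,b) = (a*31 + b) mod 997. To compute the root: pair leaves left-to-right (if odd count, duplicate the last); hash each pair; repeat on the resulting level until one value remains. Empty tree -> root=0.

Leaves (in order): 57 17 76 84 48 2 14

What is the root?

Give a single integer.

Answer: 228

Derivation:
L0: [57, 17, 76, 84, 48, 2, 14]
L1: h(57,17)=(57*31+17)%997=787 h(76,84)=(76*31+84)%997=446 h(48,2)=(48*31+2)%997=493 h(14,14)=(14*31+14)%997=448 -> [787, 446, 493, 448]
L2: h(787,446)=(787*31+446)%997=915 h(493,448)=(493*31+448)%997=776 -> [915, 776]
L3: h(915,776)=(915*31+776)%997=228 -> [228]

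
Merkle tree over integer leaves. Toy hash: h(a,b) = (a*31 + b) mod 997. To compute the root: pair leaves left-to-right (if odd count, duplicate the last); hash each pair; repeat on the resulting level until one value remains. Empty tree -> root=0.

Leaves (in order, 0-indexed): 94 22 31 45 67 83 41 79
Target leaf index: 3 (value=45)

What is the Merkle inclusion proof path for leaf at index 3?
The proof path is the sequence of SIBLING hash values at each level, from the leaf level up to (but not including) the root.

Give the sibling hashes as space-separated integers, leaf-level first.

Answer: 31 942 514

Derivation:
L0 (leaves): [94, 22, 31, 45, 67, 83, 41, 79], target index=3
L1: h(94,22)=(94*31+22)%997=942 [pair 0] h(31,45)=(31*31+45)%997=9 [pair 1] h(67,83)=(67*31+83)%997=166 [pair 2] h(41,79)=(41*31+79)%997=353 [pair 3] -> [942, 9, 166, 353]
  Sibling for proof at L0: 31
L2: h(942,9)=(942*31+9)%997=298 [pair 0] h(166,353)=(166*31+353)%997=514 [pair 1] -> [298, 514]
  Sibling for proof at L1: 942
L3: h(298,514)=(298*31+514)%997=779 [pair 0] -> [779]
  Sibling for proof at L2: 514
Root: 779
Proof path (sibling hashes from leaf to root): [31, 942, 514]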